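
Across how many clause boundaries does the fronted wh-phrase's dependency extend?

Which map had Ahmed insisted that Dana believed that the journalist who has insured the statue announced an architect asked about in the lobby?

3

"which map" is extracted from the PP object of "asked".
Boundaries crossed, outermost first: [that], [that], [Ø] — 3 in total.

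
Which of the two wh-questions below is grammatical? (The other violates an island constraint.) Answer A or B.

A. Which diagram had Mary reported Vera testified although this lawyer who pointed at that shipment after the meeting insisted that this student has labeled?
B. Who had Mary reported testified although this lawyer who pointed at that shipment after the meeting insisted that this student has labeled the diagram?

B

In A, the wh-phrase is extracted from inside an adjunct island (introduced by "although"), which blocks movement.
In B, the extraction path crosses only that-complement boundaries, which are transparent.
So B is grammatical.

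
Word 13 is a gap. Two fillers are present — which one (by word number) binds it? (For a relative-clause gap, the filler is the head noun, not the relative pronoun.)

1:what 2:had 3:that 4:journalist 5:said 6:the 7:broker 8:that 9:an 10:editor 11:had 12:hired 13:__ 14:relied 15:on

The marked gap is inside the relative clause, the direct object of "hired".
Its filler is the head noun "broker" (via "that"), at word 7.
(The other dependency links word 1 to a gap after word 15.)

7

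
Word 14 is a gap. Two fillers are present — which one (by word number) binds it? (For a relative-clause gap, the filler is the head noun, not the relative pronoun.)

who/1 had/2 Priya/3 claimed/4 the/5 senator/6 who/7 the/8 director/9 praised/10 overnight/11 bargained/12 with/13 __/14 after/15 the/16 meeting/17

The marked gap is the object of the preposition "with" of "bargained".
Its filler is the fronted wh-phrase "who", at word 1.
(The other dependency links word 6 to a gap after word 10.)

1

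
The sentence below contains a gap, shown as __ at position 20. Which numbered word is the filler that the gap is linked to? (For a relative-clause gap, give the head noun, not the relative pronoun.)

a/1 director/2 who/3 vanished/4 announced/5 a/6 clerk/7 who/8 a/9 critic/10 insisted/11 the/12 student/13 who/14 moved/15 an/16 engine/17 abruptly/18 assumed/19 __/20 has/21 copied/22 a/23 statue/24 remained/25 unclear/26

The gap at 20 is the subject of "copied", inside a relative clause.
The relative pronoun is "who" (word 8); it is bound by the head noun immediately before it.
Its filler is the head noun "clerk", at word 7.

7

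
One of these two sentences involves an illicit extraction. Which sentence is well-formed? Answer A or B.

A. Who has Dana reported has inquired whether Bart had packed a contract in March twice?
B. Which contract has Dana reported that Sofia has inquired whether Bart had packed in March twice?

A

In B, the wh-phrase is extracted from inside a wh-island (introduced by "whether"), which blocks movement.
In A, the extraction path crosses only that-complement boundaries, which are transparent.
So A is grammatical.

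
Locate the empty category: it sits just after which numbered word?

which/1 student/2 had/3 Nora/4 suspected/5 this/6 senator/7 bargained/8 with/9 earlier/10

The displaced element is "which student" (word 2).
It is linked across 1 clause boundary (Ø).
It functions as the object of the preposition "with" of "bargained", so the gap sits immediately after word 9 ("with").
Base order: Nora had suspected this senator bargained with which student earlier.

9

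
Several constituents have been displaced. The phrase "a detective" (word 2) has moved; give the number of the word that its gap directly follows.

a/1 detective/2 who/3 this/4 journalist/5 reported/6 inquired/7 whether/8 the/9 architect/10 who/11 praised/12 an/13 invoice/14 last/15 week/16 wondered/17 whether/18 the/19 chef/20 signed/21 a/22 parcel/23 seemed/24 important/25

The displaced element is "a detective" (word 2).
It is linked across 1 clause boundary (Ø).
It functions as the subject of "inquired", so the gap sits immediately after word 6 ("reported").
Base order: This journalist reported a detective inquired whether the architect who praised an invoice last week wondered whether the chef signed a parcel.

6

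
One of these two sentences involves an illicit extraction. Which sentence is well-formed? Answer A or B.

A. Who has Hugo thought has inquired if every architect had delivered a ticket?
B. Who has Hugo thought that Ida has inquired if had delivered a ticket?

In B, the wh-phrase is extracted from inside a wh-island (introduced by "if"), which blocks movement.
In A, the extraction path crosses only that-complement boundaries, which are transparent.
So A is grammatical.

A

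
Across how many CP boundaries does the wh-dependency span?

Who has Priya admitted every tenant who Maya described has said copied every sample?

2

"who" is extracted from the subject of "copied".
Boundaries crossed, outermost first: [Ø], [Ø] — 2 in total.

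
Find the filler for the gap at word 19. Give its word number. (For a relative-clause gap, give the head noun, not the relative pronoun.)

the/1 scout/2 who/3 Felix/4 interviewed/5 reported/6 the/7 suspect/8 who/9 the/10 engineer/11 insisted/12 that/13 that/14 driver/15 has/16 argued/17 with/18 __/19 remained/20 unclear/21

The gap at 19 is the prepositional object of "argued", inside a relative clause.
The relative pronoun is "who" (word 9); it is bound by the head noun immediately before it.
Its filler is the head noun "suspect", at word 8.

8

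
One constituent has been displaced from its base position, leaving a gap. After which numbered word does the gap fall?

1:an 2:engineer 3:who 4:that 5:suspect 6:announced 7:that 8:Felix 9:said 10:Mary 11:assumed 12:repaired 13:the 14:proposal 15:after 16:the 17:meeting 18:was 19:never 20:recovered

11

The displaced element is "an engineer" (word 2).
It is linked across 3 clause boundaries (that → Ø → Ø).
It functions as the subject of "repaired", so the gap sits immediately after word 11 ("assumed").
Base order: That suspect announced that Felix said Mary assumed an engineer repaired the proposal after the meeting.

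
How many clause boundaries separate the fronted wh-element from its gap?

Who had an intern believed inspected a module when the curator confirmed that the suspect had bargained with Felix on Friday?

1

"who" is extracted from the subject of "inspected".
Boundaries crossed, outermost first: [Ø] — 1 in total.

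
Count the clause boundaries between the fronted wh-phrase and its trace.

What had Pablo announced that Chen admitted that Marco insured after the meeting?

"what" is extracted from the object of "insured".
Boundaries crossed, outermost first: [that], [that] — 2 in total.

2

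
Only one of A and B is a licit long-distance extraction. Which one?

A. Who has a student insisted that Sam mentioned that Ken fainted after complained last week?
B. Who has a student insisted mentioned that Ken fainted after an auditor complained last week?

In A, the wh-phrase is extracted from inside an adjunct island (introduced by "after"), which blocks movement.
In B, the extraction path crosses only that-complement boundaries, which are transparent.
So B is grammatical.

B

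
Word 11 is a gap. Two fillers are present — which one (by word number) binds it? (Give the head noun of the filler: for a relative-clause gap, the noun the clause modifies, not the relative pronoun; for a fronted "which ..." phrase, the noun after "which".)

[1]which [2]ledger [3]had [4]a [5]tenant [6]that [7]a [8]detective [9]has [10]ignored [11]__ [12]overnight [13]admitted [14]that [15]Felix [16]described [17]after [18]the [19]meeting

The marked gap is inside the relative clause, the direct object of "ignored".
Its filler is the head noun "tenant" (via "that"), at word 5.
(The other dependency links word 2 to a gap after word 16.)

5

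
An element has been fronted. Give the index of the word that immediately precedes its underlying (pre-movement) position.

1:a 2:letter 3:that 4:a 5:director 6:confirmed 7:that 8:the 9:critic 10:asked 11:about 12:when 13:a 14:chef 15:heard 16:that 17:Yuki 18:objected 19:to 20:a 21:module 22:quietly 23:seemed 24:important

The displaced element is "a letter" (word 2).
It is linked across 1 clause boundary (that).
It functions as the object of the preposition "about" of "asked", so the gap sits immediately after word 11 ("about").
Base order: A director confirmed that the critic asked about a letter when a chef heard that Yuki objected to a module quietly.

11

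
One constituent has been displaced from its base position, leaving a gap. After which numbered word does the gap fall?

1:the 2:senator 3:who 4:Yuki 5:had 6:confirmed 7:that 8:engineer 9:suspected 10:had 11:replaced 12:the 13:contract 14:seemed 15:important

9

The displaced element is "the senator" (word 2).
It is linked across 2 clause boundaries (Ø → Ø).
It functions as the subject of "replaced", so the gap sits immediately after word 9 ("suspected").
Base order: Yuki had confirmed that engineer suspected the senator had replaced the contract.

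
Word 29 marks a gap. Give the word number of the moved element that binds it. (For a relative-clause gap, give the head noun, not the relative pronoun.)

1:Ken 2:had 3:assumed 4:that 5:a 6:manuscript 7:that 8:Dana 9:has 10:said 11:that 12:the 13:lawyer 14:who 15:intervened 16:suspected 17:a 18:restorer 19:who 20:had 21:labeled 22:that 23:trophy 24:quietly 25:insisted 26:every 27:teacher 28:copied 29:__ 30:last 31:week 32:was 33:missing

The gap at 29 is the object of "copied", inside a relative clause.
The relative pronoun is "that" (word 7); it is bound by the head noun immediately before it.
Its filler is the head noun "manuscript", at word 6.

6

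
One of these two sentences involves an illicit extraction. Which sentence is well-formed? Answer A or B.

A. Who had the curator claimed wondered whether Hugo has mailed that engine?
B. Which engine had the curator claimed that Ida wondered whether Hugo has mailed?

A

In B, the wh-phrase is extracted from inside a wh-island (introduced by "whether"), which blocks movement.
In A, the extraction path crosses only that-complement boundaries, which are transparent.
So A is grammatical.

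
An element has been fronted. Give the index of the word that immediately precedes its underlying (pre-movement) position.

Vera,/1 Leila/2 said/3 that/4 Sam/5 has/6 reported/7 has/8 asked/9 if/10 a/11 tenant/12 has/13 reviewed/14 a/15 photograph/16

7

The displaced element is "Vera" (word 1).
It is linked across 2 clause boundaries (that → Ø).
It functions as the subject of "asked", so the gap sits immediately after word 7 ("reported").
Base order: Leila said that Sam has reported that Vera has asked if a tenant has reviewed a photograph.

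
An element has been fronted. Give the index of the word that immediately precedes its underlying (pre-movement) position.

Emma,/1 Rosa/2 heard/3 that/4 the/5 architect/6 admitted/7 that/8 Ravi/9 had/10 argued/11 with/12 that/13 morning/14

12

The displaced element is "Emma" (word 1).
It is linked across 2 clause boundaries (that → that).
It functions as the object of the preposition "with" of "argued", so the gap sits immediately after word 12 ("with").
Base order: Rosa heard that the architect admitted that Ravi had argued with Emma that morning.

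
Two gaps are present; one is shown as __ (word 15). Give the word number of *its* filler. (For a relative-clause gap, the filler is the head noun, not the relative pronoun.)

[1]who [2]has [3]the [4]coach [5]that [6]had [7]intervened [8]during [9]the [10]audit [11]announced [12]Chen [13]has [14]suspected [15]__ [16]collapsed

1

The marked gap is the subject of "collapsed".
Its filler is the fronted wh-phrase "who", at word 1.
(The other dependency links word 4 to a gap after word 5.)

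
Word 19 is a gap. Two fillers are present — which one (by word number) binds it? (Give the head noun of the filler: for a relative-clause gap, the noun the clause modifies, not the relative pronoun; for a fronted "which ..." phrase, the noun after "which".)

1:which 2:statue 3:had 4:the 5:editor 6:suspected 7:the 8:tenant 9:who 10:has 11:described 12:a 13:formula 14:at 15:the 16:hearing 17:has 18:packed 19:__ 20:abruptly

2

The marked gap is the direct object of "packed".
Its filler is the fronted wh-phrase "which statue", at word 2.
(The other dependency links word 8 to a gap after word 9.)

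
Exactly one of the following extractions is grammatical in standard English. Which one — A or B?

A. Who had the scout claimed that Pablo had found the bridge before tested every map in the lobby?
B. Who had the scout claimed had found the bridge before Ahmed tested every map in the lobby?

B

In A, the wh-phrase is extracted from inside an adjunct island (introduced by "before"), which blocks movement.
In B, the extraction path crosses only that-complement boundaries, which are transparent.
So B is grammatical.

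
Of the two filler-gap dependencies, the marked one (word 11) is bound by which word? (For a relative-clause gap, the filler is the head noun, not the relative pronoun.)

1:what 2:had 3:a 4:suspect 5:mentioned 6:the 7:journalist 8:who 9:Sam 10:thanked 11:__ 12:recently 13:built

7

The marked gap is inside the relative clause, the direct object of "thanked".
Its filler is the head noun "journalist" (via "who"), at word 7.
(The other dependency links word 1 to a gap after word 13.)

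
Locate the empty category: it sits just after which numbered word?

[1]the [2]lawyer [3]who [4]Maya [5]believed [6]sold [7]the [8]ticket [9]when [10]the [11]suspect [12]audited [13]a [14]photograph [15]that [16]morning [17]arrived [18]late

5

The displaced element is "the lawyer" (word 2).
It is linked across 1 clause boundary (Ø).
It functions as the subject of "sold", so the gap sits immediately after word 5 ("believed").
Base order: Maya believed that the lawyer sold the ticket when the suspect audited a photograph that morning.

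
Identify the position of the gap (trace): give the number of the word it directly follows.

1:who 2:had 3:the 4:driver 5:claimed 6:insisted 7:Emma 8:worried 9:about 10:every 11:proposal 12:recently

5

The displaced element is "who" (word 1).
It is linked across 1 clause boundary (Ø).
It functions as the subject of "insisted", so the gap sits immediately after word 5 ("claimed").
Base order: The driver had claimed that who insisted Emma worried about every proposal recently.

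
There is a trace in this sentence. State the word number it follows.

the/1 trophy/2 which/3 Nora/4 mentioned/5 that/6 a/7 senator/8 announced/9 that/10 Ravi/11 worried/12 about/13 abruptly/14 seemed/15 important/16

The displaced element is "the trophy" (word 2).
It is linked across 2 clause boundaries (that → that).
It functions as the object of the preposition "about" of "worried", so the gap sits immediately after word 13 ("about").
Base order: Nora mentioned that a senator announced that Ravi worried about the trophy abruptly.

13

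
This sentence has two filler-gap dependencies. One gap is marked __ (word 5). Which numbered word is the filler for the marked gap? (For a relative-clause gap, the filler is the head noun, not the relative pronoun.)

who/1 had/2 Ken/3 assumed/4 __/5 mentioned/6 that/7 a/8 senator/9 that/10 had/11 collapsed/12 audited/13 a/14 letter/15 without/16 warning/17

1

The marked gap is the subject of "mentioned".
Its filler is the fronted wh-phrase "who", at word 1.
(The other dependency links word 9 to a gap after word 10.)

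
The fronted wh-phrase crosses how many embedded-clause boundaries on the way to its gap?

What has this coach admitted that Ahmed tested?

"what" is extracted from the object of "tested".
Boundaries crossed, outermost first: [that] — 1 in total.

1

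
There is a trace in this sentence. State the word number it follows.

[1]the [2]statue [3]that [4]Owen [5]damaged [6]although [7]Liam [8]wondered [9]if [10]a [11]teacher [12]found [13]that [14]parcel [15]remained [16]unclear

The displaced element is "the statue" (word 2).
It functions as the direct object of "damaged", so the gap sits immediately after word 5 ("damaged").
Base order: Owen damaged the statue although Liam wondered if a teacher found that parcel.

5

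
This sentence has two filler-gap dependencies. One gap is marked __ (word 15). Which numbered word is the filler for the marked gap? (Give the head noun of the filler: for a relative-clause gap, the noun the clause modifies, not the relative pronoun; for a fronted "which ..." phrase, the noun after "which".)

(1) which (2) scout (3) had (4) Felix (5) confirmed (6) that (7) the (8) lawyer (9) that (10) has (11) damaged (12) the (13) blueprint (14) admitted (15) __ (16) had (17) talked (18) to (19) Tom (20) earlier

The marked gap is the subject of "talked".
Its filler is the fronted wh-phrase "which scout", at word 2.
(The other dependency links word 8 to a gap after word 9.)

2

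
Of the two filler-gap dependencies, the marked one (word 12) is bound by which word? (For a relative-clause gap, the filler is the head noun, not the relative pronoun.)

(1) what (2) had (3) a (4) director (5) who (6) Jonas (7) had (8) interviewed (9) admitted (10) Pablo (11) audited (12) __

1

The marked gap is the direct object of "audited".
Its filler is the fronted wh-phrase "what", at word 1.
(The other dependency links word 4 to a gap after word 8.)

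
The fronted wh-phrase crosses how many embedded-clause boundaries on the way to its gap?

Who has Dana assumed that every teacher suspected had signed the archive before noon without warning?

2

"who" is extracted from the subject of "signed".
Boundaries crossed, outermost first: [that], [Ø] — 2 in total.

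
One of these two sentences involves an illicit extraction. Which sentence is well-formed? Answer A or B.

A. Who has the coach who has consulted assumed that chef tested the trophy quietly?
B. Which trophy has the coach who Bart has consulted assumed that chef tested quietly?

In A, the wh-phrase is extracted from inside a complex-NP island (relative clause) (introduced by "who"), which blocks movement.
In B, the extraction path crosses only that-complement boundaries, which are transparent.
So B is grammatical.

B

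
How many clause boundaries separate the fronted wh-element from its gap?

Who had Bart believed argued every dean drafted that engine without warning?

1

"who" is extracted from the subject of "argued".
Boundaries crossed, outermost first: [Ø] — 1 in total.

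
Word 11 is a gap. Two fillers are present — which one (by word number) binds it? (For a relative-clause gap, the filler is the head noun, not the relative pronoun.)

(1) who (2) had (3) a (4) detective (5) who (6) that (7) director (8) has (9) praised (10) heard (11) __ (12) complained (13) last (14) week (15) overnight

1

The marked gap is the subject of "complained".
Its filler is the fronted wh-phrase "who", at word 1.
(The other dependency links word 4 to a gap after word 9.)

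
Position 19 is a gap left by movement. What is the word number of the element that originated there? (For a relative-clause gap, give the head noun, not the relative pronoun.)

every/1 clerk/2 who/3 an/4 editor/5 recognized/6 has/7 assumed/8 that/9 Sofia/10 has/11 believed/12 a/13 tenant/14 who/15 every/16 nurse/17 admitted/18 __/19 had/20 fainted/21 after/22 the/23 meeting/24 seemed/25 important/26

The gap at 19 is the subject of "fainted", inside a relative clause.
The relative pronoun is "who" (word 15); it is bound by the head noun immediately before it.
Its filler is the head noun "tenant", at word 14.

14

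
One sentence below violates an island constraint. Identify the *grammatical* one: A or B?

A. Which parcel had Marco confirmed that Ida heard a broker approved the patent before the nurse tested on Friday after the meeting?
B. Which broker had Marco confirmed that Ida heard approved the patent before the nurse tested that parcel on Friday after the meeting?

B

In A, the wh-phrase is extracted from inside an adjunct island (introduced by "before"), which blocks movement.
In B, the extraction path crosses only that-complement boundaries, which are transparent.
So B is grammatical.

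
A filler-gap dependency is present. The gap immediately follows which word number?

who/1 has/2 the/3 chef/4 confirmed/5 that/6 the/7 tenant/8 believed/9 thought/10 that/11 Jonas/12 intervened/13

9

The displaced element is "who" (word 1).
It is linked across 2 clause boundaries (that → Ø).
It functions as the subject of "thought", so the gap sits immediately after word 9 ("believed").
Base order: The chef has confirmed that the tenant believed that who thought that Jonas intervened.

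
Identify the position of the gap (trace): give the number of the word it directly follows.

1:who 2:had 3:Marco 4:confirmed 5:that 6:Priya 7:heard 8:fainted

7

The displaced element is "who" (word 1).
It is linked across 2 clause boundaries (that → Ø).
It functions as the subject of "fainted", so the gap sits immediately after word 7 ("heard").
Base order: Marco had confirmed that Priya heard that who fainted.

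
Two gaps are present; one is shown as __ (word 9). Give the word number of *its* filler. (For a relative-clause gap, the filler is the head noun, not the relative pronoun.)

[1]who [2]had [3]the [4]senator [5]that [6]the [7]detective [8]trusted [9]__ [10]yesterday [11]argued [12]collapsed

4

The marked gap is inside the relative clause, the direct object of "trusted".
Its filler is the head noun "senator" (via "that"), at word 4.
(The other dependency links word 1 to a gap after word 11.)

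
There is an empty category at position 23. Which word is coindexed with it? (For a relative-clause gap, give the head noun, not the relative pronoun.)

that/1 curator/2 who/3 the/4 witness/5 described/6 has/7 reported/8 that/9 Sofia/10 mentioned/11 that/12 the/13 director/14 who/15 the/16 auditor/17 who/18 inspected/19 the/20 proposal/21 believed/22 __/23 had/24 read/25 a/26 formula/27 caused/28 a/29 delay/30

14

The gap at 23 is the subject of "read", inside a relative clause.
The relative pronoun is "who" (word 15); it is bound by the head noun immediately before it.
Its filler is the head noun "director", at word 14.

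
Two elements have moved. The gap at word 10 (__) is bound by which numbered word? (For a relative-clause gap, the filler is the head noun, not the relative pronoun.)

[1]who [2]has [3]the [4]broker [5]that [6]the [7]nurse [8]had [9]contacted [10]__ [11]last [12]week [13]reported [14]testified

4

The marked gap is inside the relative clause, the direct object of "contacted".
Its filler is the head noun "broker" (via "that"), at word 4.
(The other dependency links word 1 to a gap after word 13.)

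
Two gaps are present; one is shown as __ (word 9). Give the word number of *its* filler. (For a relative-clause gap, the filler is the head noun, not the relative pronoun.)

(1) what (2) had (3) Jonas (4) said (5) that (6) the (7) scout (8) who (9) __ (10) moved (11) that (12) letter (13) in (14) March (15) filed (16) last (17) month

The marked gap is inside the relative clause, the subject of "moved".
Its filler is the head noun "scout" (via "who"), at word 7.
(The other dependency links word 1 to a gap after word 15.)

7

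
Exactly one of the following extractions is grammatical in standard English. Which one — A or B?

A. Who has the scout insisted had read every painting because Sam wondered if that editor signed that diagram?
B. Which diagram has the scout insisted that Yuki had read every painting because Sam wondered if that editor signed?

In B, the wh-phrase is extracted from inside an adjunct island (introduced by "because"), which blocks movement.
In A, the extraction path crosses only that-complement boundaries, which are transparent.
So A is grammatical.

A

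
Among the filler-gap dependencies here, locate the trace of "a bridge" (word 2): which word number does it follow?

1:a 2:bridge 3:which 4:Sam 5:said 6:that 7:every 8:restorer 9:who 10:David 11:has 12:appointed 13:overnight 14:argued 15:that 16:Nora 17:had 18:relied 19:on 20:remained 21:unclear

19

The displaced element is "a bridge" (word 2).
It is linked across 2 clause boundaries (that → that).
It functions as the object of the preposition "on" of "relied", so the gap sits immediately after word 19 ("on").
Base order: Sam said that every restorer who David has appointed overnight argued that Nora had relied on a bridge.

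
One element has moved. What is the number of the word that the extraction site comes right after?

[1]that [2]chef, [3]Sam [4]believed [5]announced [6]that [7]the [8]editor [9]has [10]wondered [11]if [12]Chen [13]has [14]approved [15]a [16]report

The displaced element is "that chef" (word 2).
It is linked across 1 clause boundary (Ø).
It functions as the subject of "announced", so the gap sits immediately after word 4 ("believed").
Base order: Sam believed that that chef announced that the editor has wondered if Chen has approved a report.

4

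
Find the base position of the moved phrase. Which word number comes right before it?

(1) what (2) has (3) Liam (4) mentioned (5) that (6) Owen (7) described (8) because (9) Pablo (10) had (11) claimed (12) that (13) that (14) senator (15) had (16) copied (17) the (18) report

7

The displaced element is "what" (word 1).
It is linked across 1 clause boundary (that).
It functions as the direct object of "described", so the gap sits immediately after word 7 ("described").
Base order: Liam has mentioned that Owen described what because Pablo had claimed that that senator had copied the report.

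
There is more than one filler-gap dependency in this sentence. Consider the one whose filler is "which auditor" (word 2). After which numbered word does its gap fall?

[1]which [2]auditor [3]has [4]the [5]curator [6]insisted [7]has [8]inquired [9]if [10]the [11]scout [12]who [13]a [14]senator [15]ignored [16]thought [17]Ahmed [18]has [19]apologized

6

The displaced element is "which auditor" (word 2).
It is linked across 1 clause boundary (Ø).
It functions as the subject of "inquired", so the gap sits immediately after word 6 ("insisted").
Base order: The curator has insisted that which auditor has inquired if the scout who a senator ignored thought Ahmed has apologized.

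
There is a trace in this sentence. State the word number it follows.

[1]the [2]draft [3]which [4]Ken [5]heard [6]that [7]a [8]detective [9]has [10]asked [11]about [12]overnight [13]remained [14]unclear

11

The displaced element is "the draft" (word 2).
It is linked across 1 clause boundary (that).
It functions as the object of the preposition "about" of "asked", so the gap sits immediately after word 11 ("about").
Base order: Ken heard that a detective has asked about the draft overnight.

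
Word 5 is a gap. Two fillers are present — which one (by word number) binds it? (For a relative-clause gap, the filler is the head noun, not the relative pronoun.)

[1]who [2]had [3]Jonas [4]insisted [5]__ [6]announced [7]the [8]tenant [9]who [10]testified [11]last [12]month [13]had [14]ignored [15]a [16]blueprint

1

The marked gap is the subject of "announced".
Its filler is the fronted wh-phrase "who", at word 1.
(The other dependency links word 8 to a gap after word 9.)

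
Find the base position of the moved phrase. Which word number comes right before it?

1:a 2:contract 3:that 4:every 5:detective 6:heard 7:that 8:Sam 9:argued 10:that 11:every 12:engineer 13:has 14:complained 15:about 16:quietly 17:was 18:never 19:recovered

The displaced element is "a contract" (word 2).
It is linked across 2 clause boundaries (that → that).
It functions as the object of the preposition "about" of "complained", so the gap sits immediately after word 15 ("about").
Base order: Every detective heard that Sam argued that every engineer has complained about a contract quietly.

15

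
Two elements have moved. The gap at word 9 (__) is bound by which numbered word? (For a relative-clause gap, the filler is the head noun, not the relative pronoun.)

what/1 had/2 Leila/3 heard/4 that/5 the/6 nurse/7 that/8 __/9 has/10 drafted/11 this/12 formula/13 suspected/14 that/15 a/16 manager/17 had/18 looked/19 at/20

The marked gap is inside the relative clause, the subject of "drafted".
Its filler is the head noun "nurse" (via "that"), at word 7.
(The other dependency links word 1 to a gap after word 20.)

7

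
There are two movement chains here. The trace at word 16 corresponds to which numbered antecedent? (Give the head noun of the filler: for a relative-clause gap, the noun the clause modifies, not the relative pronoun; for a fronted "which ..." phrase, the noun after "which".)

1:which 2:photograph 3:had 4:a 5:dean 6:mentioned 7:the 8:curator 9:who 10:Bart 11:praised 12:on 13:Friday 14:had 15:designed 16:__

2

The marked gap is the direct object of "designed".
Its filler is the fronted wh-phrase "which photograph", at word 2.
(The other dependency links word 8 to a gap after word 11.)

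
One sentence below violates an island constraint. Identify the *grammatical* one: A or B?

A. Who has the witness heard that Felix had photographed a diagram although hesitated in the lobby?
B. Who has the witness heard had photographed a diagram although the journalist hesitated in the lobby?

In A, the wh-phrase is extracted from inside an adjunct island (introduced by "although"), which blocks movement.
In B, the extraction path crosses only that-complement boundaries, which are transparent.
So B is grammatical.

B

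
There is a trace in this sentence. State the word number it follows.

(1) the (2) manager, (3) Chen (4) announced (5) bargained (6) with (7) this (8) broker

4

The displaced element is "the manager" (word 2).
It is linked across 1 clause boundary (Ø).
It functions as the subject of "bargained", so the gap sits immediately after word 4 ("announced").
Base order: Chen announced that the manager bargained with this broker.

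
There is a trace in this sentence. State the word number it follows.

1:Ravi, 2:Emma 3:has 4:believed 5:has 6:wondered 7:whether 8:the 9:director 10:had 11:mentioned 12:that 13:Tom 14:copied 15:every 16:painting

4

The displaced element is "Ravi" (word 1).
It is linked across 1 clause boundary (Ø).
It functions as the subject of "wondered", so the gap sits immediately after word 4 ("believed").
Base order: Emma has believed that Ravi has wondered whether the director had mentioned that Tom copied every painting.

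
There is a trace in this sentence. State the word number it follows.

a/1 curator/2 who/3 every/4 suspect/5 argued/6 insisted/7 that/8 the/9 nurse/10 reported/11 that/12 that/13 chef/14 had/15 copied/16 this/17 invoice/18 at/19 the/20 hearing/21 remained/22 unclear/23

The displaced element is "a curator" (word 2).
It is linked across 1 clause boundary (Ø).
It functions as the subject of "insisted", so the gap sits immediately after word 6 ("argued").
Base order: Every suspect argued that a curator insisted that the nurse reported that that chef had copied this invoice at the hearing.

6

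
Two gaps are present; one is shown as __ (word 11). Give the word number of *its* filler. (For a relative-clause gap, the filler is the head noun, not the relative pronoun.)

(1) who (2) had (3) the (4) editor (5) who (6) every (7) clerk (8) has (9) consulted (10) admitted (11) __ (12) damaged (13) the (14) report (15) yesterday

1

The marked gap is the subject of "damaged".
Its filler is the fronted wh-phrase "who", at word 1.
(The other dependency links word 4 to a gap after word 9.)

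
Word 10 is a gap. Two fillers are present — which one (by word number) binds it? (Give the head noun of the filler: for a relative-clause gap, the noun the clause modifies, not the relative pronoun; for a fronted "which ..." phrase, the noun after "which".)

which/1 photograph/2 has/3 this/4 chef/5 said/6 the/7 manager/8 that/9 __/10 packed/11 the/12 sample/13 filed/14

8

The marked gap is inside the relative clause, the subject of "packed".
Its filler is the head noun "manager" (via "that"), at word 8.
(The other dependency links word 2 to a gap after word 14.)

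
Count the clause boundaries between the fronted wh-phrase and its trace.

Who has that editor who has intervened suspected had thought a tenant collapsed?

1

"who" is extracted from the subject of "thought".
Boundaries crossed, outermost first: [Ø] — 1 in total.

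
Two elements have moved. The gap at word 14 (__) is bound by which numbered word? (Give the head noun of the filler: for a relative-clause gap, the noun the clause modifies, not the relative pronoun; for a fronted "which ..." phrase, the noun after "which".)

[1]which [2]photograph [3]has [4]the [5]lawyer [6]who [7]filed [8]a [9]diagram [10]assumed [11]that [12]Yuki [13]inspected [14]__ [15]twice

The marked gap is the direct object of "inspected".
Its filler is the fronted wh-phrase "which photograph", at word 2.
(The other dependency links word 5 to a gap after word 6.)

2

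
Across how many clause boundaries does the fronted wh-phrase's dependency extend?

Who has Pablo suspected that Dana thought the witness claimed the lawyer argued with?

3

"who" is extracted from the PP object of "argued".
Boundaries crossed, outermost first: [that], [Ø], [Ø] — 3 in total.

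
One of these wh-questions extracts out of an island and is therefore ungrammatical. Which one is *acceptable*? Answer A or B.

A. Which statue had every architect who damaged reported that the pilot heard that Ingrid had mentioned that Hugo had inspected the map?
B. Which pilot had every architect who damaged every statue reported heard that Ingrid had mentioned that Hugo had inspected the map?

B

In A, the wh-phrase is extracted from inside a complex-NP island (relative clause) (introduced by "who"), which blocks movement.
In B, the extraction path crosses only that-complement boundaries, which are transparent.
So B is grammatical.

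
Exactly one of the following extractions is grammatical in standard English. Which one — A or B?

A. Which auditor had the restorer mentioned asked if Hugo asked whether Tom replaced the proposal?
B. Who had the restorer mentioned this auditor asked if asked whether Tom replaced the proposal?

A

In B, the wh-phrase is extracted from inside a wh-island (introduced by "if"), which blocks movement.
In A, the extraction path crosses only that-complement boundaries, which are transparent.
So A is grammatical.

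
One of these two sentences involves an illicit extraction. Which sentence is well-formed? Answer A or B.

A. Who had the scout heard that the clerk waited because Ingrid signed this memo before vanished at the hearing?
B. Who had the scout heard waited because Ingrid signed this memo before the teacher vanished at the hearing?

In A, the wh-phrase is extracted from inside an adjunct island (introduced by "because"), which blocks movement.
In B, the extraction path crosses only that-complement boundaries, which are transparent.
So B is grammatical.

B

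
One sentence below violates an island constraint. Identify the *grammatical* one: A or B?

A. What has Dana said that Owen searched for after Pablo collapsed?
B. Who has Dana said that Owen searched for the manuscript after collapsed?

In B, the wh-phrase is extracted from inside an adjunct island (introduced by "after"), which blocks movement.
In A, the extraction path crosses only that-complement boundaries, which are transparent.
So A is grammatical.

A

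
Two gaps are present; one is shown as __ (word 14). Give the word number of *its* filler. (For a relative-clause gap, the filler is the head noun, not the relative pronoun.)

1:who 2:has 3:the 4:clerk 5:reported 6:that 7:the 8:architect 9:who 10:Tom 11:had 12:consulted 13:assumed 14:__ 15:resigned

The marked gap is the subject of "resigned".
Its filler is the fronted wh-phrase "who", at word 1.
(The other dependency links word 8 to a gap after word 12.)

1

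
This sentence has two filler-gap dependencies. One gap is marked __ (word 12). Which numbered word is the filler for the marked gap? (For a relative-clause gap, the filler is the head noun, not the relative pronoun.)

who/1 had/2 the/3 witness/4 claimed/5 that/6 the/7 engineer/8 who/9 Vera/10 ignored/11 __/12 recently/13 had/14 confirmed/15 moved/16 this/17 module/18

The marked gap is inside the relative clause, the direct object of "ignored".
Its filler is the head noun "engineer" (via "who"), at word 8.
(The other dependency links word 1 to a gap after word 15.)

8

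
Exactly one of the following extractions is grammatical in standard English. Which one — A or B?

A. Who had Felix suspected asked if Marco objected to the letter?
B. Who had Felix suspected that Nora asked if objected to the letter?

A

In B, the wh-phrase is extracted from inside a wh-island (introduced by "if"), which blocks movement.
In A, the extraction path crosses only that-complement boundaries, which are transparent.
So A is grammatical.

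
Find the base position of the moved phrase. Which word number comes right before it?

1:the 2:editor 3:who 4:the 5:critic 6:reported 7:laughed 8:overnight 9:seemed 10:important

The displaced element is "the editor" (word 2).
It is linked across 1 clause boundary (Ø).
It functions as the subject of "laughed", so the gap sits immediately after word 6 ("reported").
Base order: The critic reported that the editor laughed overnight.

6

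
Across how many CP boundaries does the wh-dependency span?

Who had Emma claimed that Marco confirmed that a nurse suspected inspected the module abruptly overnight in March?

"who" is extracted from the subject of "inspected".
Boundaries crossed, outermost first: [that], [that], [Ø] — 3 in total.

3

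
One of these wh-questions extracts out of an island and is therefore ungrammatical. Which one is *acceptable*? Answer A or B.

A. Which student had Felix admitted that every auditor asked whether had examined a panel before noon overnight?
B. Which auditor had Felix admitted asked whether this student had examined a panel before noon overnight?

B

In A, the wh-phrase is extracted from inside a wh-island (introduced by "whether"), which blocks movement.
In B, the extraction path crosses only that-complement boundaries, which are transparent.
So B is grammatical.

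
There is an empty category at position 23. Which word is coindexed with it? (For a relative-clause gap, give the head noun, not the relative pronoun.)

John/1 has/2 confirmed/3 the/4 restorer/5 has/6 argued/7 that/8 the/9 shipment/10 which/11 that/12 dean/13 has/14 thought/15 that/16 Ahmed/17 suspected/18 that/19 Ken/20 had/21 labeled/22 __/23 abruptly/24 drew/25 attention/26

The gap at 23 is the object of "labeled", inside a relative clause.
The relative pronoun is "which" (word 11); it is bound by the head noun immediately before it.
Its filler is the head noun "shipment", at word 10.

10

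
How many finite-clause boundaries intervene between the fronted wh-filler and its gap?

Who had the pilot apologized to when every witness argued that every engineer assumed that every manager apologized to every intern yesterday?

"who" originates inside the matrix clause — no clause boundary is crossed.

0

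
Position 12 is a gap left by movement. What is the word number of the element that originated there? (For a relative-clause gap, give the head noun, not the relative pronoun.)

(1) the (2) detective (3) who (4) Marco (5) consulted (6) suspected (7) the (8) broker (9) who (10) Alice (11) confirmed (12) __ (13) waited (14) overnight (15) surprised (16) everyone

8

The gap at 12 is the subject of "waited", inside a relative clause.
The relative pronoun is "who" (word 9); it is bound by the head noun immediately before it.
Its filler is the head noun "broker", at word 8.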